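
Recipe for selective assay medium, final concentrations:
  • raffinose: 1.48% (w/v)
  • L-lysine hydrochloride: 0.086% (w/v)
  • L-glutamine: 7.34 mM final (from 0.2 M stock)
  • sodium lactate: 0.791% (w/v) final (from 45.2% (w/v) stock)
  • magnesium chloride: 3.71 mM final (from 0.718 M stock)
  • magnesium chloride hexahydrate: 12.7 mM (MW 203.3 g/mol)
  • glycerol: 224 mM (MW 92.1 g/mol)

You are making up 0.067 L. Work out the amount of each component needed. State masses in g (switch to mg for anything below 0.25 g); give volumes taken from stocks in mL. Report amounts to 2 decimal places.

Working volume: 0.067 L.
raffinose: 1.48% w/v = 14.8 g/L → 14.8 × 0.067 L = 0.99 g
L-lysine hydrochloride: 0.086 g per 100 mL × 67 mL ÷ 100 = 0.05762 g = 57.62 mg
L-glutamine: C1V1 = C2V2 → 7.34 mM × 67 mL ÷ 200 mM = 2.46 mL
sodium lactate: V = C2·V2/C1 = 0.791% ÷ 45.2% × 67 mL = 1.17 mL
magnesium chloride: C1V1 = C2V2 → 3.71 mM × 67 mL ÷ 718 mM = 0.35 mL
magnesium chloride hexahydrate: 12.7 mmol/L × 203.3 mg/mmol × 0.067 L = 172.99 mg
glycerol: 224 mmol/L × 92.1 g/mol × 0.067 L ÷ 1000 = 1.38 g

raffinose 0.99 g; L-lysine hydrochloride 57.62 mg; L-glutamine 2.46 mL; sodium lactate 1.17 mL; magnesium chloride 0.35 mL; magnesium chloride hexahydrate 172.99 mg; glycerol 1.38 g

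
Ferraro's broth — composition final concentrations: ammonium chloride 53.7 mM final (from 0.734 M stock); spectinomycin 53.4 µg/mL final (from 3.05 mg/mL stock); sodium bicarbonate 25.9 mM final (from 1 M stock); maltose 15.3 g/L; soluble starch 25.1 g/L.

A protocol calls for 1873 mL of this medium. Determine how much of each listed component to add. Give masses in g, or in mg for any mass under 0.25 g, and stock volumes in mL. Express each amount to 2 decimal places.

ammonium chloride 137.03 mL; spectinomycin 32.79 mL; sodium bicarbonate 48.51 mL; maltose 28.66 g; soluble starch 47.01 g

Scale factor relative to 1 L: 1.873.
ammonium chloride: V = C2·V2/C1 = 53.7 mM × 1873 mL ÷ 734 mM = 137.03 mL
spectinomycin: C1V1 = C2V2 → 53.4 µg/mL × 1873 mL ÷ 3050 µg/mL = 32.79 mL
sodium bicarbonate: dilute stock: 25.9 mM × 1873 mL ÷ 1000 mM = 48.51 mL
maltose: 15.3 g/L × 1.873 L = 28.66 g
soluble starch: 25.1 g/L × 1.873 L = 47.01 g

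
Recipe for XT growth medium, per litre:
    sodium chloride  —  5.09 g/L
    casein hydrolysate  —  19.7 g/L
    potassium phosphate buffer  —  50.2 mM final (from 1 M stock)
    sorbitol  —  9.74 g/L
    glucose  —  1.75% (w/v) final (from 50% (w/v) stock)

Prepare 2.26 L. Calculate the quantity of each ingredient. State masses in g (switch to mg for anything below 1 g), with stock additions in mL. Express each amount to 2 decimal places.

sodium chloride 11.50 g; casein hydrolysate 44.52 g; potassium phosphate buffer 113.45 mL; sorbitol 22.01 g; glucose 79.10 mL

Working volume: 2.26 L.
sodium chloride: 5.09 g/L × 2.26 L = 11.50 g
casein hydrolysate: 19.7 g/L × 2.26 L = 44.52 g
potassium phosphate buffer: V = C2·V2/C1 = 50.2 mM × 2260 mL ÷ 1000 mM = 113.45 mL
sorbitol: 9.74 g/L × 2.26 L = 22.01 g
glucose: C1V1 = C2V2 → 1.75% ÷ 50% × 2260 mL = 79.10 mL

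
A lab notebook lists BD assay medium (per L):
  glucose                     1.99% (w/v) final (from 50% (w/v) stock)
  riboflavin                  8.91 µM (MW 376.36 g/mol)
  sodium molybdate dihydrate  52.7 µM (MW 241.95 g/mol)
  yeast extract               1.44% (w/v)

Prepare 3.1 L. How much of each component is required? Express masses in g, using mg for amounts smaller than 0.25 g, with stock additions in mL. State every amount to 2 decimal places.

Working volume: 3.1 L.
glucose: dilute stock: 1.99% ÷ 50% × 3100 mL = 123.38 mL
riboflavin: 8.91 µmol/L × 376.36 g/mol × 3.1 L ÷ 1000 = 10.40 mg
sodium molybdate dihydrate: 52.7 µmol/L × 241.95 g/mol × 3.1 L ÷ 1000 = 39.53 mg
yeast extract: 1.44 g per 100 mL × 3100 mL ÷ 100 = 44.64 g

glucose 123.38 mL; riboflavin 10.40 mg; sodium molybdate dihydrate 39.53 mg; yeast extract 44.64 g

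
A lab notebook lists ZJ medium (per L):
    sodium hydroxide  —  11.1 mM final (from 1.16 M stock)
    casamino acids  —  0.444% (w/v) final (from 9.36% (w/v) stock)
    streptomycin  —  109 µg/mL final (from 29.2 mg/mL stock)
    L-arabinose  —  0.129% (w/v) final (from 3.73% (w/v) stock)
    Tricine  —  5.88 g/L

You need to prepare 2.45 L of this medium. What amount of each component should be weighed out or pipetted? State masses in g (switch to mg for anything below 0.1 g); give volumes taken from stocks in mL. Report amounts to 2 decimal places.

sodium hydroxide 23.44 mL; casamino acids 116.22 mL; streptomycin 9.15 mL; L-arabinose 84.73 mL; Tricine 14.41 g

Scale factor relative to 1 L: 2.45.
sodium hydroxide: C1V1 = C2V2 → 11.1 mM × 2450 mL ÷ 1160 mM = 23.44 mL
casamino acids: dilute stock: 0.444% ÷ 9.36% × 2450 mL = 116.22 mL
streptomycin: dilute stock: 109 µg/mL × 2450 mL ÷ 29200 µg/mL = 9.15 mL
L-arabinose: C1V1 = C2V2 → 0.129% ÷ 3.73% × 2450 mL = 84.73 mL
Tricine: 5.88 g/L × 2.45 L = 14.41 g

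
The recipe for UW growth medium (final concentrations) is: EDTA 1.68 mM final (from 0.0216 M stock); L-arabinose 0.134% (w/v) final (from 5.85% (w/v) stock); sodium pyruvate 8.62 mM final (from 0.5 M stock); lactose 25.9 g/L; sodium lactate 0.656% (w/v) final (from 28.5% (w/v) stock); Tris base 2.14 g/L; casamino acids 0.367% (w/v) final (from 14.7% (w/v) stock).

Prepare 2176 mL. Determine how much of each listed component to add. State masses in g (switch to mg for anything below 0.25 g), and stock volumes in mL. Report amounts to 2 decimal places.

Scale factor relative to 1 L: 2.176.
EDTA: V = C2·V2/C1 = 1.68 mM × 2176 mL ÷ 21.6 mM = 169.24 mL
L-arabinose: dilute stock: 0.134% ÷ 5.85% × 2176 mL = 49.84 mL
sodium pyruvate: dilute stock: 8.62 mM × 2176 mL ÷ 500 mM = 37.51 mL
lactose: 25.9 g/L × 2.176 L = 56.36 g
sodium lactate: V = C2·V2/C1 = 0.656% ÷ 28.5% × 2176 mL = 50.09 mL
Tris base: 2.14 g/L × 2.176 L = 4.66 g
casamino acids: C1V1 = C2V2 → 0.367% ÷ 14.7% × 2176 mL = 54.33 mL

EDTA 169.24 mL; L-arabinose 49.84 mL; sodium pyruvate 37.51 mL; lactose 56.36 g; sodium lactate 50.09 mL; Tris base 4.66 g; casamino acids 54.33 mL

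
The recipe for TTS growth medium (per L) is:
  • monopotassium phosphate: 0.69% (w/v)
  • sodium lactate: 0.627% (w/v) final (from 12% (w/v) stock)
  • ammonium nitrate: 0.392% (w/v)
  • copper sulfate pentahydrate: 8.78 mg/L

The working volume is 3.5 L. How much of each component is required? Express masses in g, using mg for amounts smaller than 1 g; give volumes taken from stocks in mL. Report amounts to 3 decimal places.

Working volume: 3.5 L.
monopotassium phosphate: 0.69% w/v = 6.9 g/L → 6.9 × 3.5 L = 24.150 g
sodium lactate: V = C2·V2/C1 = 0.627% ÷ 12% × 3500 mL = 182.875 mL
ammonium nitrate: 0.392 g per 100 mL × 3500 mL ÷ 100 = 13.720 g
copper sulfate pentahydrate: 8.78 mg/L × 3.5 L = 30.730 mg

monopotassium phosphate 24.150 g; sodium lactate 182.875 mL; ammonium nitrate 13.720 g; copper sulfate pentahydrate 30.730 mg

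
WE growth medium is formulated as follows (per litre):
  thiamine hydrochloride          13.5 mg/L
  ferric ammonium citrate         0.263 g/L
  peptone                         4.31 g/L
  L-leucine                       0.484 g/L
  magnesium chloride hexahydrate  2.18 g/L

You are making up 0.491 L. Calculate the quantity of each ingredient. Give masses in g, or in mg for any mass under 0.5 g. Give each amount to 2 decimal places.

thiamine hydrochloride 6.63 mg; ferric ammonium citrate 129.13 mg; peptone 2.12 g; L-leucine 237.64 mg; magnesium chloride hexahydrate 1.07 g

Working volume: 0.491 L.
thiamine hydrochloride: 13.5 mg/L × 0.491 L = 6.63 mg
ferric ammonium citrate: 0.263 g/L × 0.491 L = 0.129133 g = 129.13 mg
peptone: 4.31 g/L × 0.491 L = 2.12 g
L-leucine: 0.484 g/L × 0.491 L = 0.237644 g = 237.64 mg
magnesium chloride hexahydrate: 2.18 g/L × 0.491 L = 1.07 g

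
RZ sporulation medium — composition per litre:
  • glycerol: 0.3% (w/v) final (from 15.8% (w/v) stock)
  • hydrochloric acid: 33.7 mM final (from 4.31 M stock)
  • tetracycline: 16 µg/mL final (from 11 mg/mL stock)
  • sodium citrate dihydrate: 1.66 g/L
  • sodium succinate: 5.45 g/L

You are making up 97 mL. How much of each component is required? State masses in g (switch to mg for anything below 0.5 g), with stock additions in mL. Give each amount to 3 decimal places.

glycerol 1.842 mL; hydrochloric acid 0.758 mL; tetracycline 0.141 mL; sodium citrate dihydrate 161.020 mg; sodium succinate 0.529 g

Working volume: 97 mL = 0.097 L.
glycerol: C1V1 = C2V2 → 0.3% ÷ 15.8% × 97 mL = 1.842 mL
hydrochloric acid: dilute stock: 33.7 mM × 97 mL ÷ 4310 mM = 0.758 mL
tetracycline: C1V1 = C2V2 → 16 µg/mL × 97 mL ÷ 11000 µg/mL = 0.141 mL
sodium citrate dihydrate: 1.66 g/L × 0.097 L = 0.16102 g = 161.020 mg
sodium succinate: 5.45 g/L × 0.097 L = 0.529 g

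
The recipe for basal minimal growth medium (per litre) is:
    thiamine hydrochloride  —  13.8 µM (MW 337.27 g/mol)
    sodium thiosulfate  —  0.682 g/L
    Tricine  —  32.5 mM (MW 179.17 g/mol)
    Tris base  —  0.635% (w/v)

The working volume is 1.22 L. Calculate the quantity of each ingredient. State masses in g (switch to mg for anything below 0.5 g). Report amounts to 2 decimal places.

Scale factor relative to 1 L: 1.22.
thiamine hydrochloride: 13.8 µmol/L × 337.27 g/mol × 1.22 L ÷ 1000 = 5.68 mg
sodium thiosulfate: 0.682 g/L × 1.22 L = 0.83 g
Tricine: 32.5 mmol/L × 179.17 g/mol × 1.22 L ÷ 1000 = 7.10 g
Tris base: 0.635% w/v = 6.35 g/L → 6.35 × 1.22 L = 7.75 g

thiamine hydrochloride 5.68 mg; sodium thiosulfate 0.83 g; Tricine 7.10 g; Tris base 7.75 g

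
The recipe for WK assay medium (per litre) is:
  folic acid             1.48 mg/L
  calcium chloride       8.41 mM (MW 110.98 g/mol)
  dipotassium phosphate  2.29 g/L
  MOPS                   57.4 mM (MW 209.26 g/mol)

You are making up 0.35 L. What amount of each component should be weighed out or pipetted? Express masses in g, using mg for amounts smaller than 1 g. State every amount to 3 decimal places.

Working volume: 0.35 L.
folic acid: 1.48 mg/L × 0.35 L = 0.518 mg
calcium chloride: 8.41 mmol/L × 110.98 mg/mmol × 0.35 L = 326.670 mg
dipotassium phosphate: 2.29 g/L × 0.35 L = 0.8015 g = 801.500 mg
MOPS: 57.4 mmol/L × 209.26 g/mol × 0.35 L ÷ 1000 = 4.204 g

folic acid 0.518 mg; calcium chloride 326.670 mg; dipotassium phosphate 801.500 mg; MOPS 4.204 g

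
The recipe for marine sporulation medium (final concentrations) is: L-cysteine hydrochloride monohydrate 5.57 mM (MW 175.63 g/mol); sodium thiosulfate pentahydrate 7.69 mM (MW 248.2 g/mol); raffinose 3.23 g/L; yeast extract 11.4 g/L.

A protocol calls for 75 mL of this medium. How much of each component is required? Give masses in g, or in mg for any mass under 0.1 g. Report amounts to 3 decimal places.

Scale factor relative to 1 L: 0.075.
L-cysteine hydrochloride monohydrate: 5.57 mmol/L × 175.63 mg/mmol × 0.075 L = 73.369 mg
sodium thiosulfate pentahydrate: 7.69 mmol/L × 248.2 g/mol × 0.075 L ÷ 1000 = 0.143 g
raffinose: 3.23 g/L × 0.075 L = 0.242 g
yeast extract: 11.4 g/L × 0.075 L = 0.855 g

L-cysteine hydrochloride monohydrate 73.369 mg; sodium thiosulfate pentahydrate 0.143 g; raffinose 0.242 g; yeast extract 0.855 g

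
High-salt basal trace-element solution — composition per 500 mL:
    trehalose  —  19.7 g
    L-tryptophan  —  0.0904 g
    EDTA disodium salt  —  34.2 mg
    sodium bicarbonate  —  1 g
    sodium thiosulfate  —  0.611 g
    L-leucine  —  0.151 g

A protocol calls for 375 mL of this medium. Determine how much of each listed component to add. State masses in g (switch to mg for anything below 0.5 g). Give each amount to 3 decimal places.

trehalose 14.775 g; L-tryptophan 67.800 mg; EDTA disodium salt 25.650 mg; sodium bicarbonate 0.750 g; sodium thiosulfate 458.250 mg; L-leucine 113.250 mg

Ratio of target to recipe volume: 375 / 500 = 0.75.
trehalose: 19.7 g × (375 mL / 500 mL) = 14.775 g
L-tryptophan: 0.0904 g × (375 mL / 500 mL) = 0.0678 g = 67.800 mg
EDTA disodium salt: 34.2 mg × (375 mL / 500 mL) = 25.650 mg
sodium bicarbonate: 1 g × (375 mL / 500 mL) = 0.750 g
sodium thiosulfate: 0.611 g × (375 mL / 500 mL) = 0.45825 g = 458.250 mg
L-leucine: 0.151 g × (375 mL / 500 mL) = 0.11325 g = 113.250 mg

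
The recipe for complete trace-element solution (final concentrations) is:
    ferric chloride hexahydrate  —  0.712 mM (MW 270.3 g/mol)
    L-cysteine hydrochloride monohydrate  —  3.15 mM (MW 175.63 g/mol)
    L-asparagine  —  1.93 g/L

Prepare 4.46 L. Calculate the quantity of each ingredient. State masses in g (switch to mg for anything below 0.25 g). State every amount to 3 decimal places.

Scale factor relative to 1 L: 4.46.
ferric chloride hexahydrate: 0.712 mmol/L × 270.3 g/mol × 4.46 L ÷ 1000 = 0.858 g
L-cysteine hydrochloride monohydrate: 3.15 mmol/L × 175.63 g/mol × 4.46 L ÷ 1000 = 2.467 g
L-asparagine: 1.93 g/L × 4.46 L = 8.608 g

ferric chloride hexahydrate 0.858 g; L-cysteine hydrochloride monohydrate 2.467 g; L-asparagine 8.608 g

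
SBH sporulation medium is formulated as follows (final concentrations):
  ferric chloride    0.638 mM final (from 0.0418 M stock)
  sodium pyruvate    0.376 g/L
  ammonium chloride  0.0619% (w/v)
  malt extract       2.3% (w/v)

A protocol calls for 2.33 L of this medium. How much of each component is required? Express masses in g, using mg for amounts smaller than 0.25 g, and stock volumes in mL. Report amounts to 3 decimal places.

Scale factor relative to 1 L: 2.33.
ferric chloride: V = C2·V2/C1 = 0.638 mM × 2330 mL ÷ 41.8 mM = 35.563 mL
sodium pyruvate: 0.376 g/L × 2.33 L = 0.876 g
ammonium chloride: 0.0619 g per 100 mL × 2330 mL ÷ 100 = 1.442 g
malt extract: 2.3% w/v = 23 g/L → 23 × 2.33 L = 53.590 g

ferric chloride 35.563 mL; sodium pyruvate 0.876 g; ammonium chloride 1.442 g; malt extract 53.590 g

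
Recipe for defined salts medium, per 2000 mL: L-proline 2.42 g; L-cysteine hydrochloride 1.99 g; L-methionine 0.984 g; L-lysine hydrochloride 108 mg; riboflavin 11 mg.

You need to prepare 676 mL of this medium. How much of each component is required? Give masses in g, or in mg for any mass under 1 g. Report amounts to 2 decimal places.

Scale factor = 676 mL / 2000 mL = 0.338.
L-proline: 2.42 g × (676 mL / 2000 mL) = 0.81796 g = 817.96 mg
L-cysteine hydrochloride: 1.99 g × (676 mL / 2000 mL) = 0.67262 g = 672.62 mg
L-methionine: 0.984 g × (676 mL / 2000 mL) = 0.332592 g = 332.59 mg
L-lysine hydrochloride: 108 mg × (676 mL / 2000 mL) = 36.50 mg
riboflavin: 11 mg × (676 mL / 2000 mL) = 3.72 mg

L-proline 817.96 mg; L-cysteine hydrochloride 672.62 mg; L-methionine 332.59 mg; L-lysine hydrochloride 36.50 mg; riboflavin 3.72 mg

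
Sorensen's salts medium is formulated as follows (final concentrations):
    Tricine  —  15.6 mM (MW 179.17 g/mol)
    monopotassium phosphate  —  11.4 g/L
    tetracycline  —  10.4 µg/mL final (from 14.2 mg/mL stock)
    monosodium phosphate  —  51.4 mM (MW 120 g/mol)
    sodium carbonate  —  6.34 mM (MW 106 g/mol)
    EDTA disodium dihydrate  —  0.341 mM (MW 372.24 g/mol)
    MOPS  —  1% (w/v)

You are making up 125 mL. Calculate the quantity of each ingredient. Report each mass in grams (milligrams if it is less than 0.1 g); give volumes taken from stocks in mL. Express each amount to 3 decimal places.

Tricine 0.349 g; monopotassium phosphate 1.425 g; tetracycline 0.092 mL; monosodium phosphate 0.771 g; sodium carbonate 84.005 mg; EDTA disodium dihydrate 15.867 mg; MOPS 1.250 g

Scale factor relative to 1 L: 0.125.
Tricine: 15.6 mmol/L × 179.17 g/mol × 0.125 L ÷ 1000 = 0.349 g
monopotassium phosphate: 11.4 g/L × 0.125 L = 1.425 g
tetracycline: dilute stock: 10.4 µg/mL × 125 mL ÷ 14200 µg/mL = 0.092 mL
monosodium phosphate: 51.4 mmol/L × 120 g/mol × 0.125 L ÷ 1000 = 0.771 g
sodium carbonate: 6.34 mmol/L × 106 mg/mmol × 0.125 L = 84.005 mg
EDTA disodium dihydrate: 0.341 mmol/L × 372.24 mg/mmol × 0.125 L = 15.867 mg
MOPS: 1 g per 100 mL × 125 mL ÷ 100 = 1.250 g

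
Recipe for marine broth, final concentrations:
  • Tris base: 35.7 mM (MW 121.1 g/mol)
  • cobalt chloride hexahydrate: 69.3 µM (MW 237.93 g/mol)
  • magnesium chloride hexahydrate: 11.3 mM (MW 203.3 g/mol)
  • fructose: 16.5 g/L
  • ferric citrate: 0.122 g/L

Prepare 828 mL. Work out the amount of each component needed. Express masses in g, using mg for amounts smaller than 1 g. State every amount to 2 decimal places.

Tris base 3.58 g; cobalt chloride hexahydrate 13.65 mg; magnesium chloride hexahydrate 1.90 g; fructose 13.66 g; ferric citrate 101.02 mg

Scale factor relative to 1 L: 0.828.
Tris base: 35.7 mmol/L × 121.1 g/mol × 0.828 L ÷ 1000 = 3.58 g
cobalt chloride hexahydrate: 69.3 µmol/L × 237.93 g/mol × 0.828 L ÷ 1000 = 13.65 mg
magnesium chloride hexahydrate: 11.3 mmol/L × 203.3 g/mol × 0.828 L ÷ 1000 = 1.90 g
fructose: 16.5 g/L × 0.828 L = 13.66 g
ferric citrate: 0.122 g/L × 0.828 L = 0.101016 g = 101.02 mg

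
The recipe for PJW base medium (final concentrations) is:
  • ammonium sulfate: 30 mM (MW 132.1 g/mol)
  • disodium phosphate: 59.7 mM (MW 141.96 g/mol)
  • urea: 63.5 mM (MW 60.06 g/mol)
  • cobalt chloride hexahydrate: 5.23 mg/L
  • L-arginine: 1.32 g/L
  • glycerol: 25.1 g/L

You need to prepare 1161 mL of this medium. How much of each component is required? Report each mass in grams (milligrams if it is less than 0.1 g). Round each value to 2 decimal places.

ammonium sulfate 4.60 g; disodium phosphate 9.84 g; urea 4.43 g; cobalt chloride hexahydrate 6.07 mg; L-arginine 1.53 g; glycerol 29.14 g

Scale factor relative to 1 L: 1.161.
ammonium sulfate: 30 mmol/L × 132.1 g/mol × 1.161 L ÷ 1000 = 4.60 g
disodium phosphate: 59.7 mmol/L × 141.96 g/mol × 1.161 L ÷ 1000 = 9.84 g
urea: 63.5 mmol/L × 60.06 g/mol × 1.161 L ÷ 1000 = 4.43 g
cobalt chloride hexahydrate: 5.23 mg/L × 1.161 L = 6.07 mg
L-arginine: 1.32 g/L × 1.161 L = 1.53 g
glycerol: 25.1 g/L × 1.161 L = 29.14 g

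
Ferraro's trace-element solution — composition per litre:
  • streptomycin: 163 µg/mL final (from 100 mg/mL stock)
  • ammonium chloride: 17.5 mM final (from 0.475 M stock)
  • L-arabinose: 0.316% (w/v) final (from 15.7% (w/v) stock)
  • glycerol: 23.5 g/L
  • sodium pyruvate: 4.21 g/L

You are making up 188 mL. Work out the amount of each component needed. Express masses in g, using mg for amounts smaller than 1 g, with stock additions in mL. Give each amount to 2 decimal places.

Target volume = 188 mL = 0.188 L.
streptomycin: V = C2·V2/C1 = 163 µg/mL × 188 mL ÷ 100000 µg/mL = 0.31 mL
ammonium chloride: C1V1 = C2V2 → 17.5 mM × 188 mL ÷ 475 mM = 6.93 mL
L-arabinose: C1V1 = C2V2 → 0.316% ÷ 15.7% × 188 mL = 3.78 mL
glycerol: 23.5 g/L × 0.188 L = 4.42 g
sodium pyruvate: 4.21 g/L × 0.188 L = 0.79148 g = 791.48 mg

streptomycin 0.31 mL; ammonium chloride 6.93 mL; L-arabinose 3.78 mL; glycerol 4.42 g; sodium pyruvate 791.48 mg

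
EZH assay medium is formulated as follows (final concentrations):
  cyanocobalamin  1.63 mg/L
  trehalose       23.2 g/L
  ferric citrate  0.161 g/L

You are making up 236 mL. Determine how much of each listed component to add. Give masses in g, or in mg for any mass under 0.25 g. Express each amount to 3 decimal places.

Working volume: 236 mL = 0.236 L.
cyanocobalamin: 1.63 mg/L × 0.236 L = 0.385 mg
trehalose: 23.2 g/L × 0.236 L = 5.475 g
ferric citrate: 0.161 g/L × 0.236 L = 0.037996 g = 37.996 mg

cyanocobalamin 0.385 mg; trehalose 5.475 g; ferric citrate 37.996 mg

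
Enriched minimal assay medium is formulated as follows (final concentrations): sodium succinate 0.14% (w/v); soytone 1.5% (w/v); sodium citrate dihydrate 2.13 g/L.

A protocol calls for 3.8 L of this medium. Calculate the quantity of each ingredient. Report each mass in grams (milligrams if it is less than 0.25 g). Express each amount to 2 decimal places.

Working volume: 3.8 L.
sodium succinate: 0.14% w/v = 1.4 g/L → 1.4 × 3.8 L = 5.32 g
soytone: 1.5 g per 100 mL × 3800 mL ÷ 100 = 57.00 g
sodium citrate dihydrate: 2.13 g/L × 3.8 L = 8.09 g

sodium succinate 5.32 g; soytone 57.00 g; sodium citrate dihydrate 8.09 g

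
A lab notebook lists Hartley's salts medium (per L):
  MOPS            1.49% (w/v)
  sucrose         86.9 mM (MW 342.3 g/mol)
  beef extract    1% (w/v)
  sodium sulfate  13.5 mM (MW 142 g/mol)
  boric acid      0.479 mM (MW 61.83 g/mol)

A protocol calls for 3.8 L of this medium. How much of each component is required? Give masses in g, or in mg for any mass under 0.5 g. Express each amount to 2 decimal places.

MOPS 56.62 g; sucrose 113.03 g; beef extract 38.00 g; sodium sulfate 7.28 g; boric acid 112.54 mg

Scale factor relative to 1 L: 3.8.
MOPS: 1.49% w/v = 14.9 g/L → 14.9 × 3.8 L = 56.62 g
sucrose: 86.9 mmol/L × 342.3 g/mol × 3.8 L ÷ 1000 = 113.03 g
beef extract: 1 g per 100 mL × 3800 mL ÷ 100 = 38.00 g
sodium sulfate: 13.5 mmol/L × 142 g/mol × 3.8 L ÷ 1000 = 7.28 g
boric acid: 0.479 mmol/L × 61.83 mg/mmol × 3.8 L = 112.54 mg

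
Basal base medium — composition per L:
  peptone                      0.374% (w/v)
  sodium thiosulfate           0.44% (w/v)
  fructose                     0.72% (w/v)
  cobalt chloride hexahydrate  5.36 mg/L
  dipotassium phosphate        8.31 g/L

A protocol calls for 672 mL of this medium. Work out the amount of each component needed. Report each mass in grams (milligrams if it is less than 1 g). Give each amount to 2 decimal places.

peptone 2.51 g; sodium thiosulfate 2.96 g; fructose 4.84 g; cobalt chloride hexahydrate 3.60 mg; dipotassium phosphate 5.58 g

Working volume: 672 mL = 0.672 L.
peptone: 0.374% w/v = 3.74 g/L → 3.74 × 0.672 L = 2.51 g
sodium thiosulfate: 0.44 g per 100 mL × 672 mL ÷ 100 = 2.96 g
fructose: 0.72 g per 100 mL × 672 mL ÷ 100 = 4.84 g
cobalt chloride hexahydrate: 5.36 mg/L × 0.672 L = 3.60 mg
dipotassium phosphate: 8.31 g/L × 0.672 L = 5.58 g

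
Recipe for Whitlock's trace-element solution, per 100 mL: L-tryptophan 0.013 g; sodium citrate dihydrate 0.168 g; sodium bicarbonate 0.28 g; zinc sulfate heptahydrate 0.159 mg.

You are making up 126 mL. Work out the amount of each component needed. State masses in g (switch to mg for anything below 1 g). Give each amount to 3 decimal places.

L-tryptophan 16.380 mg; sodium citrate dihydrate 211.680 mg; sodium bicarbonate 352.800 mg; zinc sulfate heptahydrate 0.200 mg

Ratio of target to recipe volume: 126 / 100 = 1.26.
L-tryptophan: 0.013 g × (126 mL / 100 mL) = 0.01638 g = 16.380 mg
sodium citrate dihydrate: 0.168 g × (126 mL / 100 mL) = 0.21168 g = 211.680 mg
sodium bicarbonate: 0.28 g × (126 mL / 100 mL) = 0.3528 g = 352.800 mg
zinc sulfate heptahydrate: 0.159 mg × (126 mL / 100 mL) = 0.200 mg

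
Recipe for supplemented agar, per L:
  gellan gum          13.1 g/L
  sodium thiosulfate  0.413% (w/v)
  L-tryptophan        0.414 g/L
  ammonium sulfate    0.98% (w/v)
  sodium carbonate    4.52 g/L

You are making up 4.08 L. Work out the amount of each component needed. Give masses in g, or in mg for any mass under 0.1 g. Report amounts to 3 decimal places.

gellan gum 53.448 g; sodium thiosulfate 16.850 g; L-tryptophan 1.689 g; ammonium sulfate 39.984 g; sodium carbonate 18.442 g

Working volume: 4.08 L.
gellan gum: 13.1 g/L × 4.08 L = 53.448 g
sodium thiosulfate: 0.413% w/v = 4.13 g/L → 4.13 × 4.08 L = 16.850 g
L-tryptophan: 0.414 g/L × 4.08 L = 1.689 g
ammonium sulfate: 0.98 g per 100 mL × 4080 mL ÷ 100 = 39.984 g
sodium carbonate: 4.52 g/L × 4.08 L = 18.442 g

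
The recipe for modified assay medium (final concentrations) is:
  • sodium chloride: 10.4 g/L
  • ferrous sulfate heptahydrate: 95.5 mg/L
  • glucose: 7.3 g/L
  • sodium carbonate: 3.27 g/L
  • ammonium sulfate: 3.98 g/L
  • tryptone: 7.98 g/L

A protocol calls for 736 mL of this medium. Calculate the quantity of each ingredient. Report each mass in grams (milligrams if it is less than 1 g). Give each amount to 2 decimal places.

sodium chloride 7.65 g; ferrous sulfate heptahydrate 70.29 mg; glucose 5.37 g; sodium carbonate 2.41 g; ammonium sulfate 2.93 g; tryptone 5.87 g

Target volume = 736 mL = 0.736 L.
sodium chloride: 10.4 g/L × 0.736 L = 7.65 g
ferrous sulfate heptahydrate: 95.5 mg/L × 0.736 L = 70.29 mg
glucose: 7.3 g/L × 0.736 L = 5.37 g
sodium carbonate: 3.27 g/L × 0.736 L = 2.41 g
ammonium sulfate: 3.98 g/L × 0.736 L = 2.93 g
tryptone: 7.98 g/L × 0.736 L = 5.87 g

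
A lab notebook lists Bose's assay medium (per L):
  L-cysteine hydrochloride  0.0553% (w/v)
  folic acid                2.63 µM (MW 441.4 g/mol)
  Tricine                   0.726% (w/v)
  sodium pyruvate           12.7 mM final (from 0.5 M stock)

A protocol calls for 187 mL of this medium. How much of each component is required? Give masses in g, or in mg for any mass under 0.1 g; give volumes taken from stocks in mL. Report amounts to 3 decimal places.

Target volume = 187 mL = 0.187 L.
L-cysteine hydrochloride: 0.0553% w/v = 0.553 g/L → 0.553 × 0.187 L = 0.103 g
folic acid: 2.63 µmol/L × 441.4 g/mol × 0.187 L ÷ 1000 = 0.217 mg
Tricine: 0.726% w/v = 7.26 g/L → 7.26 × 0.187 L = 1.358 g
sodium pyruvate: C1V1 = C2V2 → 12.7 mM × 187 mL ÷ 500 mM = 4.750 mL

L-cysteine hydrochloride 0.103 g; folic acid 0.217 mg; Tricine 1.358 g; sodium pyruvate 4.750 mL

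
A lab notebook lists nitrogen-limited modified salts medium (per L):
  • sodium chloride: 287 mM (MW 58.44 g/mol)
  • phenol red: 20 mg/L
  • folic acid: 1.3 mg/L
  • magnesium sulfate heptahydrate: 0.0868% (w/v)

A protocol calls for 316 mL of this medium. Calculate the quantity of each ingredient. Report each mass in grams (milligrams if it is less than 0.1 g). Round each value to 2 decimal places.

sodium chloride 5.30 g; phenol red 6.32 mg; folic acid 0.41 mg; magnesium sulfate heptahydrate 0.27 g

Target volume = 316 mL = 0.316 L.
sodium chloride: 287 mmol/L × 58.44 g/mol × 0.316 L ÷ 1000 = 5.30 g
phenol red: 20 mg/L × 0.316 L = 6.32 mg
folic acid: 1.3 mg/L × 0.316 L = 0.41 mg
magnesium sulfate heptahydrate: 0.0868 g per 100 mL × 316 mL ÷ 100 = 0.27 g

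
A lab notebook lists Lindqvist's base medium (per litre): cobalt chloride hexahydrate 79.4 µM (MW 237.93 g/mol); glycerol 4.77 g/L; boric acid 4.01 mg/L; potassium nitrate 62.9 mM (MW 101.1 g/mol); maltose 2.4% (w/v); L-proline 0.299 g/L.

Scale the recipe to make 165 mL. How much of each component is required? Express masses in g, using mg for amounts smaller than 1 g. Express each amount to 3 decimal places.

cobalt chloride hexahydrate 3.117 mg; glycerol 787.050 mg; boric acid 0.662 mg; potassium nitrate 1.049 g; maltose 3.960 g; L-proline 49.335 mg

Working volume: 165 mL = 0.165 L.
cobalt chloride hexahydrate: 79.4 µmol/L × 237.93 g/mol × 0.165 L ÷ 1000 = 3.117 mg
glycerol: 4.77 g/L × 0.165 L = 0.78705 g = 787.050 mg
boric acid: 4.01 mg/L × 0.165 L = 0.662 mg
potassium nitrate: 62.9 mmol/L × 101.1 g/mol × 0.165 L ÷ 1000 = 1.049 g
maltose: 2.4 g per 100 mL × 165 mL ÷ 100 = 3.960 g
L-proline: 0.299 g/L × 0.165 L = 0.049335 g = 49.335 mg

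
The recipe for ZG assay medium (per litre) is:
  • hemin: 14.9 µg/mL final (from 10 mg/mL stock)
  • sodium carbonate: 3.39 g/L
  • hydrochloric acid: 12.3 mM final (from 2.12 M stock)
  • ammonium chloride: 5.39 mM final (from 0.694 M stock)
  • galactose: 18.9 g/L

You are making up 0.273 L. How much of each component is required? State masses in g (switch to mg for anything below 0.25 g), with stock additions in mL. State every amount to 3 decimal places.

Scale factor relative to 1 L: 0.273.
hemin: C1V1 = C2V2 → 14.9 µg/mL × 273 mL ÷ 10000 µg/mL = 0.407 mL
sodium carbonate: 3.39 g/L × 0.273 L = 0.925 g
hydrochloric acid: V = C2·V2/C1 = 12.3 mM × 273 mL ÷ 2120 mM = 1.584 mL
ammonium chloride: dilute stock: 5.39 mM × 273 mL ÷ 694 mM = 2.120 mL
galactose: 18.9 g/L × 0.273 L = 5.160 g

hemin 0.407 mL; sodium carbonate 0.925 g; hydrochloric acid 1.584 mL; ammonium chloride 2.120 mL; galactose 5.160 g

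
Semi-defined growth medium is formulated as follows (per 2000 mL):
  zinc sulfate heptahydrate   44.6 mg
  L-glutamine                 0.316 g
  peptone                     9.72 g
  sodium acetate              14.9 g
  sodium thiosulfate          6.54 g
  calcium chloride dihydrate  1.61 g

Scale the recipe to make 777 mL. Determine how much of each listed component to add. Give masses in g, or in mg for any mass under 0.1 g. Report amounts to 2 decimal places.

zinc sulfate heptahydrate 17.33 mg; L-glutamine 0.12 g; peptone 3.78 g; sodium acetate 5.79 g; sodium thiosulfate 2.54 g; calcium chloride dihydrate 0.63 g

Scale factor = 777 mL / 2000 mL = 0.3885.
zinc sulfate heptahydrate: 44.6 mg × (777 mL / 2000 mL) = 17.33 mg
L-glutamine: 0.316 g × (777 mL / 2000 mL) = 0.12 g
peptone: 9.72 g × (777 mL / 2000 mL) = 3.78 g
sodium acetate: 14.9 g × (777 mL / 2000 mL) = 5.79 g
sodium thiosulfate: 6.54 g × (777 mL / 2000 mL) = 2.54 g
calcium chloride dihydrate: 1.61 g × (777 mL / 2000 mL) = 0.63 g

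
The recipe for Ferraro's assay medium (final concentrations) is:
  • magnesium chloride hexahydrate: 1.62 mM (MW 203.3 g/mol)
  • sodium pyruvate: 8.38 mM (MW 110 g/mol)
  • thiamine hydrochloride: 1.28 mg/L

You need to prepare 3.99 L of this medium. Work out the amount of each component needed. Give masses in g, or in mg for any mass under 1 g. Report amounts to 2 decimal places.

magnesium chloride hexahydrate 1.31 g; sodium pyruvate 3.68 g; thiamine hydrochloride 5.11 mg

Working volume: 3.99 L.
magnesium chloride hexahydrate: 1.62 mmol/L × 203.3 g/mol × 3.99 L ÷ 1000 = 1.31 g
sodium pyruvate: 8.38 mmol/L × 110 g/mol × 3.99 L ÷ 1000 = 3.68 g
thiamine hydrochloride: 1.28 mg/L × 3.99 L = 5.11 mg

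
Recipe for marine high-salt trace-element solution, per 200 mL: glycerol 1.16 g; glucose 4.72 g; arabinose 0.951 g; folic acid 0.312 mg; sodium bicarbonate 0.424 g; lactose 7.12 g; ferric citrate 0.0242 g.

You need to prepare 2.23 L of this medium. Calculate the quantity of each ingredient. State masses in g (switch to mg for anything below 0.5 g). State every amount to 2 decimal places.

glycerol 12.93 g; glucose 52.63 g; arabinose 10.60 g; folic acid 3.48 mg; sodium bicarbonate 4.73 g; lactose 79.39 g; ferric citrate 269.83 mg

Ratio of target to recipe volume: 2230 / 200 = 11.15.
glycerol: 1.16 g × (2230 mL / 200 mL) = 12.93 g
glucose: 4.72 g × (2230 mL / 200 mL) = 52.63 g
arabinose: 0.951 g × (2230 mL / 200 mL) = 10.60 g
folic acid: 0.312 mg × (2230 mL / 200 mL) = 3.48 mg
sodium bicarbonate: 0.424 g × (2230 mL / 200 mL) = 4.73 g
lactose: 7.12 g × (2230 mL / 200 mL) = 79.39 g
ferric citrate: 0.0242 g × (2230 mL / 200 mL) = 0.26983 g = 269.83 mg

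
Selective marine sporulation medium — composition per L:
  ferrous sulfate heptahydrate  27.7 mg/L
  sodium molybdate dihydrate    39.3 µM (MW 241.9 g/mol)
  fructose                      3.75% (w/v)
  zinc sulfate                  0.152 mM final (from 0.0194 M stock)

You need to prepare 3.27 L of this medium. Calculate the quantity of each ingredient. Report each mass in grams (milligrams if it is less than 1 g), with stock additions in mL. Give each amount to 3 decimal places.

Working volume: 3.27 L.
ferrous sulfate heptahydrate: 27.7 mg/L × 3.27 L = 90.579 mg
sodium molybdate dihydrate: 39.3 µmol/L × 241.9 g/mol × 3.27 L ÷ 1000 = 31.087 mg
fructose: 3.75 g per 100 mL × 3270 mL ÷ 100 = 122.625 g
zinc sulfate: C1V1 = C2V2 → 0.152 mM × 3270 mL ÷ 19.4 mM = 25.621 mL

ferrous sulfate heptahydrate 90.579 mg; sodium molybdate dihydrate 31.087 mg; fructose 122.625 g; zinc sulfate 25.621 mL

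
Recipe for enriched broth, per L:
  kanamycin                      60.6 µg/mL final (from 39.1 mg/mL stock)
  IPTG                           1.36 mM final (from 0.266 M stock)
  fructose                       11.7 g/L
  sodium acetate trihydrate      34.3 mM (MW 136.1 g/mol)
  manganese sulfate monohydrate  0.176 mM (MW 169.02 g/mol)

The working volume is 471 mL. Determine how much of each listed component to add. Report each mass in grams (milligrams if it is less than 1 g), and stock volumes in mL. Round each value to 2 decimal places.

Scale factor relative to 1 L: 0.471.
kanamycin: V = C2·V2/C1 = 60.6 µg/mL × 471 mL ÷ 39100 µg/mL = 0.73 mL
IPTG: dilute stock: 1.36 mM × 471 mL ÷ 266 mM = 2.41 mL
fructose: 11.7 g/L × 0.471 L = 5.51 g
sodium acetate trihydrate: 34.3 mmol/L × 136.1 g/mol × 0.471 L ÷ 1000 = 2.20 g
manganese sulfate monohydrate: 0.176 mmol/L × 169.02 mg/mmol × 0.471 L = 14.01 mg

kanamycin 0.73 mL; IPTG 2.41 mL; fructose 5.51 g; sodium acetate trihydrate 2.20 g; manganese sulfate monohydrate 14.01 mg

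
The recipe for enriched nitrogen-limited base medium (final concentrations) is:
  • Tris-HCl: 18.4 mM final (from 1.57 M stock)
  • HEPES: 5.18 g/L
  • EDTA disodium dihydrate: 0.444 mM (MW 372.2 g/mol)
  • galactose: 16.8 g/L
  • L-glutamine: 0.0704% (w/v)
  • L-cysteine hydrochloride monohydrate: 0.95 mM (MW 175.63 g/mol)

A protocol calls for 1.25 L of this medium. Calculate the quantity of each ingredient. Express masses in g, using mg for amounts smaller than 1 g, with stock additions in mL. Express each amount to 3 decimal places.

Scale factor relative to 1 L: 1.25.
Tris-HCl: C1V1 = C2V2 → 18.4 mM × 1250 mL ÷ 1570 mM = 14.650 mL
HEPES: 5.18 g/L × 1.25 L = 6.475 g
EDTA disodium dihydrate: 0.444 mmol/L × 372.2 mg/mmol × 1.25 L = 206.571 mg
galactose: 16.8 g/L × 1.25 L = 21.000 g
L-glutamine: 0.0704 g per 100 mL × 1250 mL ÷ 100 = 0.88 g = 880.000 mg
L-cysteine hydrochloride monohydrate: 0.95 mmol/L × 175.63 mg/mmol × 1.25 L = 208.561 mg

Tris-HCl 14.650 mL; HEPES 6.475 g; EDTA disodium dihydrate 206.571 mg; galactose 21.000 g; L-glutamine 880.000 mg; L-cysteine hydrochloride monohydrate 208.561 mg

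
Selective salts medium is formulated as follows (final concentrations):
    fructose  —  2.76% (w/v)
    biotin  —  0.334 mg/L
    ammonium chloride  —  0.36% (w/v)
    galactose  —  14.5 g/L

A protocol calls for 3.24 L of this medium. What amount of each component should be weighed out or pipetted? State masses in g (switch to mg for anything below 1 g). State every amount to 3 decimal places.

fructose 89.424 g; biotin 1.082 mg; ammonium chloride 11.664 g; galactose 46.980 g

Scale factor relative to 1 L: 3.24.
fructose: 2.76 g per 100 mL × 3240 mL ÷ 100 = 89.424 g
biotin: 0.334 mg/L × 3.24 L = 1.082 mg
ammonium chloride: 0.36% w/v = 3.6 g/L → 3.6 × 3.24 L = 11.664 g
galactose: 14.5 g/L × 3.24 L = 46.980 g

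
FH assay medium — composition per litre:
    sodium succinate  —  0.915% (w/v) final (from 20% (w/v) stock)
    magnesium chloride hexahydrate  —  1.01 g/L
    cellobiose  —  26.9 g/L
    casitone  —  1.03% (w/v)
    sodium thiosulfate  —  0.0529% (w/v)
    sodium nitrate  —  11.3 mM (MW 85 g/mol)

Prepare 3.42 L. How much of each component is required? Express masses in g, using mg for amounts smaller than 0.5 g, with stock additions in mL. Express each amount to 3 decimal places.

sodium succinate 156.465 mL; magnesium chloride hexahydrate 3.454 g; cellobiose 91.998 g; casitone 35.226 g; sodium thiosulfate 1.809 g; sodium nitrate 3.285 g

Scale factor relative to 1 L: 3.42.
sodium succinate: C1V1 = C2V2 → 0.915% ÷ 20% × 3420 mL = 156.465 mL
magnesium chloride hexahydrate: 1.01 g/L × 3.42 L = 3.454 g
cellobiose: 26.9 g/L × 3.42 L = 91.998 g
casitone: 1.03% w/v = 10.3 g/L → 10.3 × 3.42 L = 35.226 g
sodium thiosulfate: 0.0529 g per 100 mL × 3420 mL ÷ 100 = 1.809 g
sodium nitrate: 11.3 mmol/L × 85 g/mol × 3.42 L ÷ 1000 = 3.285 g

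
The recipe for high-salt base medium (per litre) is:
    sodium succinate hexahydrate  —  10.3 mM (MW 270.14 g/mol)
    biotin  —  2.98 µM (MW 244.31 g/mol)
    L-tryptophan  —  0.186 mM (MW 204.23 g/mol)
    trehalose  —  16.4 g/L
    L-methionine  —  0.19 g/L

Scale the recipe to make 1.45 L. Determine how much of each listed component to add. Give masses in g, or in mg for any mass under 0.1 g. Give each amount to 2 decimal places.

sodium succinate hexahydrate 4.03 g; biotin 1.06 mg; L-tryptophan 55.08 mg; trehalose 23.78 g; L-methionine 0.28 g

Scale factor relative to 1 L: 1.45.
sodium succinate hexahydrate: 10.3 mmol/L × 270.14 g/mol × 1.45 L ÷ 1000 = 4.03 g
biotin: 2.98 µmol/L × 244.31 g/mol × 1.45 L ÷ 1000 = 1.06 mg
L-tryptophan: 0.186 mmol/L × 204.23 mg/mmol × 1.45 L = 55.08 mg
trehalose: 16.4 g/L × 1.45 L = 23.78 g
L-methionine: 0.19 g/L × 1.45 L = 0.28 g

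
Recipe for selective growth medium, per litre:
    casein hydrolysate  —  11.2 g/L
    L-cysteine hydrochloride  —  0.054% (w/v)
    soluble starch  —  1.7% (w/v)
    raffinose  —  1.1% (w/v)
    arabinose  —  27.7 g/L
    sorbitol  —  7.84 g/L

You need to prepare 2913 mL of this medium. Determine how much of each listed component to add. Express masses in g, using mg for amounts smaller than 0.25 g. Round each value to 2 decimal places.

casein hydrolysate 32.63 g; L-cysteine hydrochloride 1.57 g; soluble starch 49.52 g; raffinose 32.04 g; arabinose 80.69 g; sorbitol 22.84 g

Scale factor relative to 1 L: 2.913.
casein hydrolysate: 11.2 g/L × 2.913 L = 32.63 g
L-cysteine hydrochloride: 0.054% w/v = 0.54 g/L → 0.54 × 2.913 L = 1.57 g
soluble starch: 1.7 g per 100 mL × 2913 mL ÷ 100 = 49.52 g
raffinose: 1.1% w/v = 11 g/L → 11 × 2.913 L = 32.04 g
arabinose: 27.7 g/L × 2.913 L = 80.69 g
sorbitol: 7.84 g/L × 2.913 L = 22.84 g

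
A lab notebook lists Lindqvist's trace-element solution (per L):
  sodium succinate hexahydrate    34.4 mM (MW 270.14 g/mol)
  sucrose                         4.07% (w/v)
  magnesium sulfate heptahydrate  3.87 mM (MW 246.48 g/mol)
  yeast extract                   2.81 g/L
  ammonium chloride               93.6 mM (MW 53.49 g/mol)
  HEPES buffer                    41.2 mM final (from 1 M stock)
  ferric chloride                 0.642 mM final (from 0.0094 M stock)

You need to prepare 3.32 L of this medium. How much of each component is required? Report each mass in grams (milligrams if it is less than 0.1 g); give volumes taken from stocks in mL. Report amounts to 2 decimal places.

sodium succinate hexahydrate 30.85 g; sucrose 135.12 g; magnesium sulfate heptahydrate 3.17 g; yeast extract 9.33 g; ammonium chloride 16.62 g; HEPES buffer 136.78 mL; ferric chloride 226.75 mL

Working volume: 3.32 L.
sodium succinate hexahydrate: 34.4 mmol/L × 270.14 g/mol × 3.32 L ÷ 1000 = 30.85 g
sucrose: 4.07% w/v = 40.7 g/L → 40.7 × 3.32 L = 135.12 g
magnesium sulfate heptahydrate: 3.87 mmol/L × 246.48 g/mol × 3.32 L ÷ 1000 = 3.17 g
yeast extract: 2.81 g/L × 3.32 L = 9.33 g
ammonium chloride: 93.6 mmol/L × 53.49 g/mol × 3.32 L ÷ 1000 = 16.62 g
HEPES buffer: V = C2·V2/C1 = 41.2 mM × 3320 mL ÷ 1000 mM = 136.78 mL
ferric chloride: dilute stock: 0.642 mM × 3320 mL ÷ 9.4 mM = 226.75 mL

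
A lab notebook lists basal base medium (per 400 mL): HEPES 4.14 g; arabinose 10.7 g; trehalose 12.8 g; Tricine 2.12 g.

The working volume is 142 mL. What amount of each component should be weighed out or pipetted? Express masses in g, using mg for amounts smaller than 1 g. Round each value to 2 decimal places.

HEPES 1.47 g; arabinose 3.80 g; trehalose 4.54 g; Tricine 752.60 mg

Ratio of target to recipe volume: 142 / 400 = 0.355.
HEPES: 4.14 g × (142 mL / 400 mL) = 1.47 g
arabinose: 10.7 g × (142 mL / 400 mL) = 3.80 g
trehalose: 12.8 g × (142 mL / 400 mL) = 4.54 g
Tricine: 2.12 g × (142 mL / 400 mL) = 0.7526 g = 752.60 mg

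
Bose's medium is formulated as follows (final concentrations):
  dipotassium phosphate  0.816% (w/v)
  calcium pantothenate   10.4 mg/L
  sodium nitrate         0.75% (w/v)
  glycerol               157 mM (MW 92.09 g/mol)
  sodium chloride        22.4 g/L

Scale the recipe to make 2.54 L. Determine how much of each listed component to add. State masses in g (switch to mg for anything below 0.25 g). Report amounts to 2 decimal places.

dipotassium phosphate 20.73 g; calcium pantothenate 26.42 mg; sodium nitrate 19.05 g; glycerol 36.72 g; sodium chloride 56.90 g

Scale factor relative to 1 L: 2.54.
dipotassium phosphate: 0.816 g per 100 mL × 2540 mL ÷ 100 = 20.73 g
calcium pantothenate: 10.4 mg/L × 2.54 L = 26.42 mg
sodium nitrate: 0.75 g per 100 mL × 2540 mL ÷ 100 = 19.05 g
glycerol: 157 mmol/L × 92.09 g/mol × 2.54 L ÷ 1000 = 36.72 g
sodium chloride: 22.4 g/L × 2.54 L = 56.90 g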